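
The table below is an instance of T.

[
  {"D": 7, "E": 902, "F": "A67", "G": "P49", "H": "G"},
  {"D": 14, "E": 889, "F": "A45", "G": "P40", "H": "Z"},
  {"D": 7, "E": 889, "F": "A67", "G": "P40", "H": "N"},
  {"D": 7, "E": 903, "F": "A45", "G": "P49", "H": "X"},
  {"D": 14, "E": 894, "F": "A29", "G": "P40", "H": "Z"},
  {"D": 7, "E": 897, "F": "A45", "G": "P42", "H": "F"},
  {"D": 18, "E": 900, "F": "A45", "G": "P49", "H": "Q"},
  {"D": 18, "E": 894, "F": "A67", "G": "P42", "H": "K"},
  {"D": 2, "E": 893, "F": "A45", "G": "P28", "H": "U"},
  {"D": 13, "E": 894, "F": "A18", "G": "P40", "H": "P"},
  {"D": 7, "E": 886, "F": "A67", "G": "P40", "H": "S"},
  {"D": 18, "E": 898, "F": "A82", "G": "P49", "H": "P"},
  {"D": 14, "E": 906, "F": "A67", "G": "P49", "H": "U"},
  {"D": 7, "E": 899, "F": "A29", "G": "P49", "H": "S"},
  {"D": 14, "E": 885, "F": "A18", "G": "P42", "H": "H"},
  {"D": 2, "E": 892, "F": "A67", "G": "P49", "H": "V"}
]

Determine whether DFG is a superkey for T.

No

Two distinct rows share (D=7, F=A67, G=P40), so DFG does not determine every attribute — not a superkey.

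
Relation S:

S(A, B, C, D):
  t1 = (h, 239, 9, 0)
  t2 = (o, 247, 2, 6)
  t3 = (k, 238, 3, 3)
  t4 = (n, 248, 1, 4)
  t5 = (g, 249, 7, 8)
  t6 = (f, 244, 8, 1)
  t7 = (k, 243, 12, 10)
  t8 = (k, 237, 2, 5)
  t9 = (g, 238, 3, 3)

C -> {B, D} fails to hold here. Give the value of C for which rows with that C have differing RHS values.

C=9: row 1 → {B,D} = (239, 0) ✓
C=2: rows 2, 8 → {B,D} takes values {(247, 6), (237, 5)} — violation
C=3: rows 3, 9 → {B,D} = (238, 3), (238, 3) ✓
C=1: row 4 → {B,D} = (248, 4) ✓
C=7: row 5 → {B,D} = (249, 8) ✓
C=8: row 6 → {B,D} = (244, 1) ✓
C=12: row 7 → {B,D} = (243, 10) ✓
The only C value with inconsistent RHS is C=2.

2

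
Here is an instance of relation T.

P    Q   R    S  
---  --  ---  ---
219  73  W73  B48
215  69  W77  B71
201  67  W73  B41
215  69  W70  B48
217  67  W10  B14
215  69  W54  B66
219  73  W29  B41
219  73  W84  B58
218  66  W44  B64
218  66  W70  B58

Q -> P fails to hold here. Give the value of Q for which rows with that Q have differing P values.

67

Q=73: 3 rows → P = 219, 219, 219 ✓
Q=69: 3 rows → P = 215, 215, 215 ✓
Q=67: 2 rows → P takes values {201, 217} — violation
Q=66: 2 rows → P = 218, 218 ✓
The only Q value with inconsistent P is Q=67.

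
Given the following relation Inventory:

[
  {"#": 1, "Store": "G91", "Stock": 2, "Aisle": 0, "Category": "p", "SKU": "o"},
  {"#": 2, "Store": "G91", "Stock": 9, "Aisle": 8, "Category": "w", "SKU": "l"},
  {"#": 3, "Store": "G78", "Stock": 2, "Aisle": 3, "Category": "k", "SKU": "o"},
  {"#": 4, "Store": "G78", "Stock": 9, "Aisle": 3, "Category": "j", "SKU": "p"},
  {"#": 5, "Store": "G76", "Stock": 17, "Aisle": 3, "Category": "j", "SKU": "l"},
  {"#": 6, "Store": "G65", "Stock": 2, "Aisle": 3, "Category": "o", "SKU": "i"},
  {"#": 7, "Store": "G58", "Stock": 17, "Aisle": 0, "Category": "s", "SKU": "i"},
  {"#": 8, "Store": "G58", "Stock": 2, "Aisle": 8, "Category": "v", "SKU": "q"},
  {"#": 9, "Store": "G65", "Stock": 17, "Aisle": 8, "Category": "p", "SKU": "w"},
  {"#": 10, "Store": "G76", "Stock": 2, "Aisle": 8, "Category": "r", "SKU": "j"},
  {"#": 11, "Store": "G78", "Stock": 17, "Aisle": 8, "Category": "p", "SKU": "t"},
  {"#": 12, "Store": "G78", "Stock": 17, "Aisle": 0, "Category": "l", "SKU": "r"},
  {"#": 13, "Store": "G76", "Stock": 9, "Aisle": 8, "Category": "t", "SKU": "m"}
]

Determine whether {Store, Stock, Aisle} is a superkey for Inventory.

All 13 rows have distinct {Store, Stock, Aisle} values, so {Store, Stock, Aisle} → (all attributes) holds and {Store, Stock, Aisle} is a superkey.

Yes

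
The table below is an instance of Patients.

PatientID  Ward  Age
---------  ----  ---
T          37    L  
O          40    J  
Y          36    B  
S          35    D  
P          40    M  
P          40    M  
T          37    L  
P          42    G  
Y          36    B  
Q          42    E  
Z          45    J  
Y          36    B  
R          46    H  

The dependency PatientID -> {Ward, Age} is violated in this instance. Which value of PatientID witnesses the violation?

P

PatientID=T: 2 rows → {Ward,Age} = (37, L), (37, L) ✓
PatientID=O: 1 row → {Ward,Age} = (40, J) ✓
PatientID=Y: 3 rows → {Ward,Age} = (36, B), (36, B), (36, B) ✓
PatientID=S: 1 row → {Ward,Age} = (35, D) ✓
PatientID=P: 3 rows → {Ward,Age} takes values {(40, M), (42, G)} — violation
PatientID=Q: 1 row → {Ward,Age} = (42, E) ✓
PatientID=Z: 1 row → {Ward,Age} = (45, J) ✓
PatientID=R: 1 row → {Ward,Age} = (46, H) ✓
The only PatientID value with inconsistent RHS is PatientID=P.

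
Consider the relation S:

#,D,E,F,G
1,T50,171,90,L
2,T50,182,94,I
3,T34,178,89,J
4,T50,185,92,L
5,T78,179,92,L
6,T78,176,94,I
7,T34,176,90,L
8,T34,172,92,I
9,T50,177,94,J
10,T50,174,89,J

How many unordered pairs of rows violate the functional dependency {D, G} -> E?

2

(D=T50, G=L): violating pairs (1,4) — 1 pair.
(D=T50, G=J): violating pairs (9,10) — 1 pair.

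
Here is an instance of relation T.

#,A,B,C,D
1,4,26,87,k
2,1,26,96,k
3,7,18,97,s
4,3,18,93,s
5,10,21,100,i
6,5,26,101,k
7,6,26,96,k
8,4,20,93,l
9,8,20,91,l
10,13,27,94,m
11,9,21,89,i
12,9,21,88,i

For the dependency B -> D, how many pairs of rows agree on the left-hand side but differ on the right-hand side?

0

B=26: all 4 rows agree on D — 0 pairs.
B=18: all 2 rows agree on D — 0 pairs.
B=21: all 3 rows agree on D — 0 pairs.
B=20: all 2 rows agree on D — 0 pairs.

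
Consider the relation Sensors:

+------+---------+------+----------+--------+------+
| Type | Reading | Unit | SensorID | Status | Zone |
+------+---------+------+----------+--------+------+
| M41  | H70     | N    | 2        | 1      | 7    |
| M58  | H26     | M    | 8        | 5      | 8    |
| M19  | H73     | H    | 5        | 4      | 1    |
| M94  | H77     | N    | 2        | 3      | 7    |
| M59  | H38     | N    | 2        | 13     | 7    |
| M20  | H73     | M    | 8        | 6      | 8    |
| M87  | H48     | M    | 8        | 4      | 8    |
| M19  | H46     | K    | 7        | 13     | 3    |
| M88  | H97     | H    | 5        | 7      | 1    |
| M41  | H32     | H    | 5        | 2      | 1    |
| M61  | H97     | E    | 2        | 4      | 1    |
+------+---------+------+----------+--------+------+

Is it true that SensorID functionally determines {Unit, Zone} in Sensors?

SensorID=2: 4 rows → {Unit,Zone} takes values {(N, 7), (E, 1)} — violation
SensorID=8: 3 rows → {Unit,Zone} = (M, 8), (M, 8), (M, 8) ✓
SensorID=5: 3 rows → {Unit,Zone} = (H, 1), (H, 1), (H, 1) ✓
SensorID=7: 1 row → {Unit,Zone} = (K, 3) ✓
Two rows agree on SensorID but differ on {Unit, Zone}, so SensorID → {Unit, Zone} does not hold.

No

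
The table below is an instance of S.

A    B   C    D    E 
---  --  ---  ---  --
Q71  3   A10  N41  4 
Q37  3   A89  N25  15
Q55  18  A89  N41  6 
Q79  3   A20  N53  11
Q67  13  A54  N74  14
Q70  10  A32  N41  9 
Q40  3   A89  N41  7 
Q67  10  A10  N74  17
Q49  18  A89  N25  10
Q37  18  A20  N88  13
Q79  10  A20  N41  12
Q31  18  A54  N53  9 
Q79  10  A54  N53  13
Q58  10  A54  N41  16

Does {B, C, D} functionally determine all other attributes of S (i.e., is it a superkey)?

All 14 rows have distinct {B, C, D} values, so {B, C, D} → (all attributes) holds and {B, C, D} is a superkey.

Yes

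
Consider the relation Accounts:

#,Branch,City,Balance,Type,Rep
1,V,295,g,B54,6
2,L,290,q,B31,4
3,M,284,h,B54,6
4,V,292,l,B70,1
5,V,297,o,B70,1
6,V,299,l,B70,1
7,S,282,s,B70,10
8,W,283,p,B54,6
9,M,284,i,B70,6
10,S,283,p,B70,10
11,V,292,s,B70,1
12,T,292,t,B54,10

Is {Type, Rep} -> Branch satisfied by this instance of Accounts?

No

(Type=B54, Rep=6): rows 1, 3, 8 → Branch takes values {V, M, W} — violation
(Type=B31, Rep=4): row 2 → Branch = L ✓
(Type=B70, Rep=1): rows 4, 5, 6, 11 → Branch = V, V, V, V ✓
(Type=B70, Rep=10): rows 7, 10 → Branch = S, S ✓
(Type=B70, Rep=6): row 9 → Branch = M ✓
(Type=B54, Rep=10): row 12 → Branch = T ✓
Two rows agree on {Type, Rep} but differ on Branch, so {Type, Rep} -> Branch does not hold.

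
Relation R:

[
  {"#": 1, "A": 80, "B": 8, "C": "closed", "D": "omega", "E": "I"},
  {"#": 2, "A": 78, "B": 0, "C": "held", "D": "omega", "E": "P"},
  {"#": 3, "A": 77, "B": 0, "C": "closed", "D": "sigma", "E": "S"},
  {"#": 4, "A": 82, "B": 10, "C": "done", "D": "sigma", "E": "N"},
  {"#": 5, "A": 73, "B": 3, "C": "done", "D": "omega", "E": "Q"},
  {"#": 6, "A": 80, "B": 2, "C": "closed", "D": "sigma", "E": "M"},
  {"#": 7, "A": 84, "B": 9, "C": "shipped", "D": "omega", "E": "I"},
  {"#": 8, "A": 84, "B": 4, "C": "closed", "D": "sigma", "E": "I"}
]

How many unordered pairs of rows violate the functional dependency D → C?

D=omega: violating pairs (1,2), (1,5), (1,7), (2,5), (2,7), (5,7) — 6 pairs.
D=sigma: violating pairs (3,4), (4,6), (4,8) — 3 pairs.

9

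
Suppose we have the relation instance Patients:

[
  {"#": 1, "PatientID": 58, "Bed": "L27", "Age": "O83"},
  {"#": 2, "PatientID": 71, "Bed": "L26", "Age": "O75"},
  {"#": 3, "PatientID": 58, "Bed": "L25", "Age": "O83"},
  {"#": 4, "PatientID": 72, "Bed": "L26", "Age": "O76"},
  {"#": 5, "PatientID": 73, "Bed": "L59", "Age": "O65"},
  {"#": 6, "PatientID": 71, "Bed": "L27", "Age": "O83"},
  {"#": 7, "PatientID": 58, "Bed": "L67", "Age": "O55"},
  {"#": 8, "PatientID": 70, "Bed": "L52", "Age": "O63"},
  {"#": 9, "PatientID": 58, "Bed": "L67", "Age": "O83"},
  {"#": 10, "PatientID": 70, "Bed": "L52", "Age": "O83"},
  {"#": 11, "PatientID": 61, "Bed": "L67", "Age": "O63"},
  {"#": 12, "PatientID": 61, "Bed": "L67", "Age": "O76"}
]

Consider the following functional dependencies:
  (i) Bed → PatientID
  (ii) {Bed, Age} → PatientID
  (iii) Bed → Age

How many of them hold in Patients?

0

(i) Bed → PatientID: Bed=L27: rows 1, 6 → PatientID takes values {58, 71} — violation; Bed=L26: rows 2, 4 → PatientID takes values {71, 72} — violation; Bed=L67: rows 7, 9, 11, 12 → PatientID takes values {58, 61} — violation — fails.
(ii) {Bed, Age} → PatientID: (Bed=L27, Age=O83): rows 1, 6 → PatientID takes values {58, 71} — violation — fails.
(iii) Bed → Age: Bed=L26: rows 2, 4 → Age takes values {O75, O76} — violation; Bed=L67: rows 7, 9, 11, 12 → Age takes values {O55, O83, O63, O76} — violation; Bed=L52: rows 8, 10 → Age takes values {O63, O83} — violation — fails.
None of the 3 dependencies hold.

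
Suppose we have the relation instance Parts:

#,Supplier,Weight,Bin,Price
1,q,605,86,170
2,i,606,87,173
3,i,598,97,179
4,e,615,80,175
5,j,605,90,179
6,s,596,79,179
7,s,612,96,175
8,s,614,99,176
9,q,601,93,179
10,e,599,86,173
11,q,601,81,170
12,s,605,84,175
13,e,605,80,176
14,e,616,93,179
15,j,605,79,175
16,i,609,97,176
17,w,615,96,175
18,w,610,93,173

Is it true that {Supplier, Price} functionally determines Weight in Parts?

No

(Supplier=q, Price=170): rows 1, 11 → Weight takes values {605, 601} — violation
(Supplier=i, Price=173): row 2 → Weight = 606 ✓
(Supplier=i, Price=179): row 3 → Weight = 598 ✓
(Supplier=e, Price=175): row 4 → Weight = 615 ✓
(Supplier=j, Price=179): row 5 → Weight = 605 ✓
(Supplier=s, Price=179): row 6 → Weight = 596 ✓
(Supplier=s, Price=175): rows 7, 12 → Weight takes values {612, 605} — violation
(Supplier=s, Price=176): row 8 → Weight = 614 ✓
(Supplier=q, Price=179): row 9 → Weight = 601 ✓
(Supplier=e, Price=173): row 10 → Weight = 599 ✓
(Supplier=e, Price=176): row 13 → Weight = 605 ✓
(Supplier=e, Price=179): row 14 → Weight = 616 ✓
(Supplier=j, Price=175): row 15 → Weight = 605 ✓
(Supplier=i, Price=176): row 16 → Weight = 609 ✓
(Supplier=w, Price=175): row 17 → Weight = 615 ✓
(Supplier=w, Price=173): row 18 → Weight = 610 ✓
Two rows agree on {Supplier, Price} but differ on Weight, so {Supplier, Price} → Weight does not hold.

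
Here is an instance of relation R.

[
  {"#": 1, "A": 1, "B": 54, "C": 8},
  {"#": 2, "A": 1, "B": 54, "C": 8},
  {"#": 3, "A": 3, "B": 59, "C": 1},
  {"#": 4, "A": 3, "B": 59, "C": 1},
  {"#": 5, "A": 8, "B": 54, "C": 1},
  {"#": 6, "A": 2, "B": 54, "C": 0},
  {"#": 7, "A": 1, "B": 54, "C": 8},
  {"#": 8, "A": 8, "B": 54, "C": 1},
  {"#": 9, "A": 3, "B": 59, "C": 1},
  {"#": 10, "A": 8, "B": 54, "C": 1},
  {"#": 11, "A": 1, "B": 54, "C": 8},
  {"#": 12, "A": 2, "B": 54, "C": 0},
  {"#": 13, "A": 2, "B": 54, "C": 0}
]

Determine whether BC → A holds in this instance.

(B=54, C=8): rows 1, 2, 7, 11 → A = 1, 1, 1, 1 ✓
(B=59, C=1): rows 3, 4, 9 → A = 3, 3, 3 ✓
(B=54, C=1): rows 5, 8, 10 → A = 8, 8, 8 ✓
(B=54, C=0): rows 6, 12, 13 → A = 2, 2, 2 ✓
Every BC value is associated with a single A value, so BC → A holds.

Yes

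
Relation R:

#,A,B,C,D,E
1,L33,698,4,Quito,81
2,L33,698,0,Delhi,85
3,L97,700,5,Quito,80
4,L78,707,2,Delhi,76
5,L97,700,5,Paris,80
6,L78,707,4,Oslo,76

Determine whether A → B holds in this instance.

Yes

A=L33: rows 1, 2 → B = 698, 698 ✓
A=L97: rows 3, 5 → B = 700, 700 ✓
A=L78: rows 4, 6 → B = 707, 707 ✓
Every A value is associated with a single B value, so A → B holds.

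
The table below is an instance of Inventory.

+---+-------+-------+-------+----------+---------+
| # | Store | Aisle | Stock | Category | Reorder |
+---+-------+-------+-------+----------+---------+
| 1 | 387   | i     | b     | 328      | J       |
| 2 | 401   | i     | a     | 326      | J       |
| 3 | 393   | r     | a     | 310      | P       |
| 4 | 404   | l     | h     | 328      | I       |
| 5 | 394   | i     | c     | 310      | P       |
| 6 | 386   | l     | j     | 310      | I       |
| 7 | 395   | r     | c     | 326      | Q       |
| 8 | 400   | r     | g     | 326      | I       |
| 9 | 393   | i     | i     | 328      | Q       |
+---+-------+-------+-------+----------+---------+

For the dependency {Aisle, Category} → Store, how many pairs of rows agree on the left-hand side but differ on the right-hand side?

(Aisle=i, Category=328): violating pairs (1,9) — 1 pair.
(Aisle=r, Category=326): violating pairs (7,8) — 1 pair.

2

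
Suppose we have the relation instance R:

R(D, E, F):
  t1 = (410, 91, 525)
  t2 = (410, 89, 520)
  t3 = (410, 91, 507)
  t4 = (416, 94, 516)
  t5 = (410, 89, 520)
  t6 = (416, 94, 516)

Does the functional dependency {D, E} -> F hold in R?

(D=410, E=91): rows 1, 3 → F takes values {525, 507} — violation
(D=410, E=89): rows 2, 5 → F = 520, 520 ✓
(D=416, E=94): rows 4, 6 → F = 516, 516 ✓
Two rows agree on {D, E} but differ on F, so {D, E} -> F does not hold.

No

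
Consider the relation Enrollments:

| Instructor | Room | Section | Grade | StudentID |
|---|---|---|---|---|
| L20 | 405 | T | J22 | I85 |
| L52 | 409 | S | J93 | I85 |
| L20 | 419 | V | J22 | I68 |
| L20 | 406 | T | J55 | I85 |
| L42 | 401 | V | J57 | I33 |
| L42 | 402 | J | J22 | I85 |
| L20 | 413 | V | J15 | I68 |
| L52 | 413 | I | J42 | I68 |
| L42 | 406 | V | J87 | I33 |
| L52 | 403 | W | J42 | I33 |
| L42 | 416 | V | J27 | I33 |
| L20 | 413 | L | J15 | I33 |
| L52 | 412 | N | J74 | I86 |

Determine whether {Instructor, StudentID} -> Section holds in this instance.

(Instructor=L20, StudentID=I85): 2 rows → Section = T, T ✓
(Instructor=L52, StudentID=I85): 1 row → Section = S ✓
(Instructor=L20, StudentID=I68): 2 rows → Section = V, V ✓
(Instructor=L42, StudentID=I33): 3 rows → Section = V, V, V ✓
(Instructor=L42, StudentID=I85): 1 row → Section = J ✓
(Instructor=L52, StudentID=I68): 1 row → Section = I ✓
(Instructor=L52, StudentID=I33): 1 row → Section = W ✓
(Instructor=L20, StudentID=I33): 1 row → Section = L ✓
(Instructor=L52, StudentID=I86): 1 row → Section = N ✓
Every {Instructor, StudentID} value is associated with a single Section value, so {Instructor, StudentID} -> Section holds.

Yes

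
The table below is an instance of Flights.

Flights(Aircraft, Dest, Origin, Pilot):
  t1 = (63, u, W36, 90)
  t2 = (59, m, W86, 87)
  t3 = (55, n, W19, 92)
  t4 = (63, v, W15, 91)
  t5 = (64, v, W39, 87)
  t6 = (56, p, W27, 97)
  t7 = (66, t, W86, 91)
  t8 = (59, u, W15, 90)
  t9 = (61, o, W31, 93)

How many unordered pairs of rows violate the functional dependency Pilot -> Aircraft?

3

Pilot=90: violating pairs (1,8) — 1 pair.
Pilot=87: violating pairs (2,5) — 1 pair.
Pilot=91: violating pairs (4,7) — 1 pair.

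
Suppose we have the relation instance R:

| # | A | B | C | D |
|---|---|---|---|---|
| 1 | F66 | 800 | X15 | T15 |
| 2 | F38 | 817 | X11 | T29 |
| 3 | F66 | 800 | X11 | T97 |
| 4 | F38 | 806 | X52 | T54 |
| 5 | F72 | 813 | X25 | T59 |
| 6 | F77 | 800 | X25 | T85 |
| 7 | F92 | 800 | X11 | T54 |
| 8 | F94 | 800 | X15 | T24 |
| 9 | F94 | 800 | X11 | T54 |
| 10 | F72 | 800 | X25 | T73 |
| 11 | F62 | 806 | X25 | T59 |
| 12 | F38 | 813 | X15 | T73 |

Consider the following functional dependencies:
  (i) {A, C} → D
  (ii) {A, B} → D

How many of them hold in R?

0

(i) {A, C} → D: (A=F72, C=X25): rows 5, 10 → D takes values {T59, T73} — violation — fails.
(ii) {A, B} → D: (A=F66, B=800): rows 1, 3 → D takes values {T15, T97} — violation; (A=F94, B=800): rows 8, 9 → D takes values {T24, T54} — violation — fails.
None of the 2 dependencies hold.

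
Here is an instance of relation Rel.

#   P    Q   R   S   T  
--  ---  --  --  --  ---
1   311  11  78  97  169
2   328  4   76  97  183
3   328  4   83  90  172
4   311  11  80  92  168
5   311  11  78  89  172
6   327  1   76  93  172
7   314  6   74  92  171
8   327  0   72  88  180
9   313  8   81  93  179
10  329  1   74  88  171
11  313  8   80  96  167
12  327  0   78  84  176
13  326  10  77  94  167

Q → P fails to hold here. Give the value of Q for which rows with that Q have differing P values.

1

Q=11: rows 1, 4, 5 → P = 311, 311, 311 ✓
Q=4: rows 2, 3 → P = 328, 328 ✓
Q=1: rows 6, 10 → P takes values {327, 329} — violation
Q=6: row 7 → P = 314 ✓
Q=0: rows 8, 12 → P = 327, 327 ✓
Q=8: rows 9, 11 → P = 313, 313 ✓
Q=10: row 13 → P = 326 ✓
The only Q value with inconsistent P is Q=1.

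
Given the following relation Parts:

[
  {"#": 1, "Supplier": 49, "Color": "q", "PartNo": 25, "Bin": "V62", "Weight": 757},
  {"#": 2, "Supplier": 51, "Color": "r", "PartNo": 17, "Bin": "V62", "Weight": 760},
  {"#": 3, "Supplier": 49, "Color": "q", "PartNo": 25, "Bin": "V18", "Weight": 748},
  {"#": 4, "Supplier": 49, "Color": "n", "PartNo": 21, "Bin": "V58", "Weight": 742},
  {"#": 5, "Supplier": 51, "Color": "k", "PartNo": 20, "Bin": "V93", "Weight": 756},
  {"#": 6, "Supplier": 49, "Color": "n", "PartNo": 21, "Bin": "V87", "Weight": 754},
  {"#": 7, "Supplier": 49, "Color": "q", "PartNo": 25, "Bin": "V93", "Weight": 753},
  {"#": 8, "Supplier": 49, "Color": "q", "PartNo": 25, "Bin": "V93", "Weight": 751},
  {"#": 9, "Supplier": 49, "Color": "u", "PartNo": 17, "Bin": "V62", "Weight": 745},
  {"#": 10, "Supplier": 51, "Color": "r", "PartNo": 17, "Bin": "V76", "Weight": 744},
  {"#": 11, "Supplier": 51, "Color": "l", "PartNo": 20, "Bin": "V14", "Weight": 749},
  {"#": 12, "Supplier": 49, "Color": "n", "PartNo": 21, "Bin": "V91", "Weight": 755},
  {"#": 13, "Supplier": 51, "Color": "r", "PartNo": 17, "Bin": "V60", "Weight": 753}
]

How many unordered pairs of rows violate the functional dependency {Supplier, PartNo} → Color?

1

(Supplier=49, PartNo=25): all 4 rows agree on Color — 0 pairs.
(Supplier=51, PartNo=17): all 3 rows agree on Color — 0 pairs.
(Supplier=49, PartNo=21): all 3 rows agree on Color — 0 pairs.
(Supplier=51, PartNo=20): violating pairs (5,11) — 1 pair.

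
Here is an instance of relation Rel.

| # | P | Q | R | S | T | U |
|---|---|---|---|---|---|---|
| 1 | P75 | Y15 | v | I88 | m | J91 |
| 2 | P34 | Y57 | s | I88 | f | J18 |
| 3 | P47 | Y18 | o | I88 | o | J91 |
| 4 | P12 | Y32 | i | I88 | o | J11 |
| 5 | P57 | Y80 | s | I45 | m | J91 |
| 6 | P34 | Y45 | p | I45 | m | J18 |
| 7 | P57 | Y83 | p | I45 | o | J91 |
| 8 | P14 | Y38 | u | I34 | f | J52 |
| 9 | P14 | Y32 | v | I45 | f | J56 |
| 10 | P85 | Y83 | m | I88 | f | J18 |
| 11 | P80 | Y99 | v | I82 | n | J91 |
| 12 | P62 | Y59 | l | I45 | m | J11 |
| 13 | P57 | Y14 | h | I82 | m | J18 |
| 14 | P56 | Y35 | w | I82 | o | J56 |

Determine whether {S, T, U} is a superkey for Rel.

No

Rows 2 and 10 have the same {S, T, U} value (S=I88, T=f, U=J18) but are distinct tuples, so {S, T, U} does not determine every attribute — not a superkey.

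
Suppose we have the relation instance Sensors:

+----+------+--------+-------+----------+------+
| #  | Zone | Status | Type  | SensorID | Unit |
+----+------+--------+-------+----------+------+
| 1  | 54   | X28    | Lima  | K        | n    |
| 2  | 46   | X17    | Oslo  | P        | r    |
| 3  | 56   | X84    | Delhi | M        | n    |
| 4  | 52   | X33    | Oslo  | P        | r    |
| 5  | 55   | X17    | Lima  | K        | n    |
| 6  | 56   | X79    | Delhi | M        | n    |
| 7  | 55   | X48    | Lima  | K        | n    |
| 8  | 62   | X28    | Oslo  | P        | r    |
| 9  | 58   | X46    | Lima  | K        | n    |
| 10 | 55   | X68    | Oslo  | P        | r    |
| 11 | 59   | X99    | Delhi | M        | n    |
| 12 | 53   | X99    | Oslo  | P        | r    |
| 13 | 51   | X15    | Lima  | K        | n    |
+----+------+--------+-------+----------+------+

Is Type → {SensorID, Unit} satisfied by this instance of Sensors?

Yes

Type=Lima: rows 1, 5, 7, 9, 13 → {SensorID,Unit} = (K, n), (K, n), (K, n), (K, n), (K, n) ✓
Type=Oslo: rows 2, 4, 8, 10, 12 → {SensorID,Unit} = (P, r), (P, r), (P, r), (P, r), (P, r) ✓
Type=Delhi: rows 3, 6, 11 → {SensorID,Unit} = (M, n), (M, n), (M, n) ✓
Every Type value is associated with a single {SensorID, Unit} value, so Type → {SensorID, Unit} holds.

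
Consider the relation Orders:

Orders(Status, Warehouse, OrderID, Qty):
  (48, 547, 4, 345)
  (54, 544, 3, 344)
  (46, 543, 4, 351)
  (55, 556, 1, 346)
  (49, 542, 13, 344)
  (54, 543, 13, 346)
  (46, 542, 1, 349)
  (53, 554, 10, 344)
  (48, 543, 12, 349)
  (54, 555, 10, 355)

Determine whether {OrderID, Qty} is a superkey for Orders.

Yes

All 10 rows have distinct {OrderID, Qty} values, so {OrderID, Qty} → (all attributes) holds and {OrderID, Qty} is a superkey.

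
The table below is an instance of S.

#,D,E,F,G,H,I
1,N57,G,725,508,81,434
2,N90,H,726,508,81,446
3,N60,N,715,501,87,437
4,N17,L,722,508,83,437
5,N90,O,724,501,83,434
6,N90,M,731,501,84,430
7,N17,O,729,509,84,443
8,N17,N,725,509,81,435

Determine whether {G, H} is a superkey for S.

Rows 1 and 2 have the same {G, H} value (G=508, H=81) but are distinct tuples, so {G, H} does not determine every attribute — not a superkey.

No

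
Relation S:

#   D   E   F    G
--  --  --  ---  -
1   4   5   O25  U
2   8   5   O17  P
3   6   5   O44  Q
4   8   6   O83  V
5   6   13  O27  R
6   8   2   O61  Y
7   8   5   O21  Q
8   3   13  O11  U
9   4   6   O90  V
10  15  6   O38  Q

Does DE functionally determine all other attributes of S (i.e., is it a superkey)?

No

Rows 2 and 7 have the same DE value (D=8, E=5) but are distinct tuples, so DE does not determine every attribute — not a superkey.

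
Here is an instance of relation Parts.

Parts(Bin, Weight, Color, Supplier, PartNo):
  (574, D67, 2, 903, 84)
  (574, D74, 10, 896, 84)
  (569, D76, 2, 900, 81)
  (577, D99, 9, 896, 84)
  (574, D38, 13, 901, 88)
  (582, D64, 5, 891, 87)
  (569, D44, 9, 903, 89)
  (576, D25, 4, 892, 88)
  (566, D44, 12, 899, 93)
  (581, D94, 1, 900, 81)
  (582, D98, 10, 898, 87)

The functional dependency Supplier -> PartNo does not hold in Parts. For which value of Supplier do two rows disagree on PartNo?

903

Supplier=903: 2 rows → PartNo takes values {84, 89} — violation
Supplier=896: 2 rows → PartNo = 84, 84 ✓
Supplier=900: 2 rows → PartNo = 81, 81 ✓
Supplier=901: 1 row → PartNo = 88 ✓
Supplier=891: 1 row → PartNo = 87 ✓
Supplier=892: 1 row → PartNo = 88 ✓
Supplier=899: 1 row → PartNo = 93 ✓
Supplier=898: 1 row → PartNo = 87 ✓
The only Supplier value with inconsistent PartNo is Supplier=903.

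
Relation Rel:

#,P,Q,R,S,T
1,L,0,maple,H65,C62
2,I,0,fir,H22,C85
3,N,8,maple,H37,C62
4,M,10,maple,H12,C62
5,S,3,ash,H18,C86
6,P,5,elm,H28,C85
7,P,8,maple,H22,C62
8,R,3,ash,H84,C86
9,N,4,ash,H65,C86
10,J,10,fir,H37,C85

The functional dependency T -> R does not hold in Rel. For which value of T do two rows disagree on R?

C85

T=C62: rows 1, 3, 4, 7 → R = maple, maple, maple, maple ✓
T=C85: rows 2, 6, 10 → R takes values {fir, elm} — violation
T=C86: rows 5, 8, 9 → R = ash, ash, ash ✓
The only T value with inconsistent R is T=C85.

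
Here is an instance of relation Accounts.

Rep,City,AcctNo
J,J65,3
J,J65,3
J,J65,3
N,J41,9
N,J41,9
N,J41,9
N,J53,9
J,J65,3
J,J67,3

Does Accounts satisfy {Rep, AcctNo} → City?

(Rep=J, AcctNo=3): 5 rows → City takes values {J65, J67} — violation
(Rep=N, AcctNo=9): 4 rows → City takes values {J41, J53} — violation
Two rows agree on {Rep, AcctNo} but differ on City, so {Rep, AcctNo} → City does not hold.

No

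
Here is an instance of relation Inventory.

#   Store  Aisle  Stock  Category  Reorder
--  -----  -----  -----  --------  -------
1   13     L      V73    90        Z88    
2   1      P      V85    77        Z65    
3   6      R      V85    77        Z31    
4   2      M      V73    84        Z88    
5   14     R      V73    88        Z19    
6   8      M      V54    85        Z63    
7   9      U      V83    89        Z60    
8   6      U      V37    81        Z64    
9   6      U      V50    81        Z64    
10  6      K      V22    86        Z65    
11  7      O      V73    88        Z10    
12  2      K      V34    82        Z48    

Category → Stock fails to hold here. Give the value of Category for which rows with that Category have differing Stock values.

Category=90: row 1 → Stock = V73 ✓
Category=77: rows 2, 3 → Stock = V85, V85 ✓
Category=84: row 4 → Stock = V73 ✓
Category=88: rows 5, 11 → Stock = V73, V73 ✓
Category=85: row 6 → Stock = V54 ✓
Category=89: row 7 → Stock = V83 ✓
Category=81: rows 8, 9 → Stock takes values {V37, V50} — violation
Category=86: row 10 → Stock = V22 ✓
Category=82: row 12 → Stock = V34 ✓
The only Category value with inconsistent Stock is Category=81.

81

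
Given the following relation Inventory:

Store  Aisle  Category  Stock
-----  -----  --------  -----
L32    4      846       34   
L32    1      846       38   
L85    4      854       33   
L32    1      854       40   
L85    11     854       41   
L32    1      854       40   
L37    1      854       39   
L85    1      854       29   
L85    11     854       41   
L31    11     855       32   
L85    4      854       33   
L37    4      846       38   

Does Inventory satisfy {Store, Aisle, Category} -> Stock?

Yes

(Store=L32, Aisle=4, Category=846): 1 row → Stock = 34 ✓
(Store=L32, Aisle=1, Category=846): 1 row → Stock = 38 ✓
(Store=L85, Aisle=4, Category=854): 2 rows → Stock = 33, 33 ✓
(Store=L32, Aisle=1, Category=854): 2 rows → Stock = 40, 40 ✓
(Store=L85, Aisle=11, Category=854): 2 rows → Stock = 41, 41 ✓
(Store=L37, Aisle=1, Category=854): 1 row → Stock = 39 ✓
(Store=L85, Aisle=1, Category=854): 1 row → Stock = 29 ✓
(Store=L31, Aisle=11, Category=855): 1 row → Stock = 32 ✓
(Store=L37, Aisle=4, Category=846): 1 row → Stock = 38 ✓
Every {Store, Aisle, Category} value is associated with a single Stock value, so {Store, Aisle, Category} -> Stock holds.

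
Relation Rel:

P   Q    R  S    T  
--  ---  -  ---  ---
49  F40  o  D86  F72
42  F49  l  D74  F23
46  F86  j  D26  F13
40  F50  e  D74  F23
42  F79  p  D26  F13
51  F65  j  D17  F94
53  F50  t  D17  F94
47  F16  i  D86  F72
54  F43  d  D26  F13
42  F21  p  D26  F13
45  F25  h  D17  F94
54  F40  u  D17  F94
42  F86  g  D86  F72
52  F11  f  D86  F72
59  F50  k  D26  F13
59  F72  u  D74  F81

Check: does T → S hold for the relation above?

T=F72: 4 rows → S = D86, D86, D86, D86 ✓
T=F23: 2 rows → S = D74, D74 ✓
T=F13: 5 rows → S = D26, D26, D26, D26, D26 ✓
T=F94: 4 rows → S = D17, D17, D17, D17 ✓
T=F81: 1 row → S = D74 ✓
Every T value is associated with a single S value, so T → S holds.

Yes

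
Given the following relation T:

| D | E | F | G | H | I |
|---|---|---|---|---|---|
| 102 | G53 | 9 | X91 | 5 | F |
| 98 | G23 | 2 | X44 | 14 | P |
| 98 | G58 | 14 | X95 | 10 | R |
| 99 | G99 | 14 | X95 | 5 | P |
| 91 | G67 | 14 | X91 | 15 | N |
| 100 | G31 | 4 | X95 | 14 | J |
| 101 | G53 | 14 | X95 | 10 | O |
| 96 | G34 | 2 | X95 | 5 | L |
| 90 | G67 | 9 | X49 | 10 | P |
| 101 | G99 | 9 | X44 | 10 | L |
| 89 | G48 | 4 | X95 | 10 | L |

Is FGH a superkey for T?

Two distinct rows share (F=14, G=X95, H=10), so FGH does not determine every attribute — not a superkey.

No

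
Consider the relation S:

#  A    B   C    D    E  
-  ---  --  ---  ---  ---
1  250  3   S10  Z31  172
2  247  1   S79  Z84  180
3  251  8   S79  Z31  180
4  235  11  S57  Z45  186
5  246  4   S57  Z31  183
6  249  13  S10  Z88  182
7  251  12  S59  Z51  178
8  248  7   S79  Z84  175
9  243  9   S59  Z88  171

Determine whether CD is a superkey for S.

No

Rows 2 and 8 have the same CD value (C=S79, D=Z84) but are distinct tuples, so CD does not determine every attribute — not a superkey.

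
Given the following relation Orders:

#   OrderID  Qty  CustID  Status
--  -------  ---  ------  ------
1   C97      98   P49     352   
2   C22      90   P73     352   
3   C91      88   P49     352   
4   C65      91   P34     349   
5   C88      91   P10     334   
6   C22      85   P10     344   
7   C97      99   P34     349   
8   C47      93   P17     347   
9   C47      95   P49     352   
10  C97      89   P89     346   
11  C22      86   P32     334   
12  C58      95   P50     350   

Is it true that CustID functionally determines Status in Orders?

CustID=P49: rows 1, 3, 9 → Status = 352, 352, 352 ✓
CustID=P73: row 2 → Status = 352 ✓
CustID=P34: rows 4, 7 → Status = 349, 349 ✓
CustID=P10: rows 5, 6 → Status takes values {334, 344} — violation
CustID=P17: row 8 → Status = 347 ✓
CustID=P89: row 10 → Status = 346 ✓
CustID=P32: row 11 → Status = 334 ✓
CustID=P50: row 12 → Status = 350 ✓
Two rows agree on CustID but differ on Status, so CustID → Status does not hold.

No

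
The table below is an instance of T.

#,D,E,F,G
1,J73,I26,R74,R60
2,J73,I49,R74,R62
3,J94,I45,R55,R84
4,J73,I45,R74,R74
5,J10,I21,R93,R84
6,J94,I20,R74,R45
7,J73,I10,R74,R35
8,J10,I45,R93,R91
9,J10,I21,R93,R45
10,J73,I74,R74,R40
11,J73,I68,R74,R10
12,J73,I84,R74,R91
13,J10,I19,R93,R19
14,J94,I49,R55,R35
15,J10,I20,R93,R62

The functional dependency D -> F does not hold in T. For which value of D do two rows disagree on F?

D=J73: rows 1, 2, 4, 7, 10, 11, 12 → F = R74, R74, R74, R74, R74, R74, R74 ✓
D=J94: rows 3, 6, 14 → F takes values {R55, R74} — violation
D=J10: rows 5, 8, 9, 13, 15 → F = R93, R93, R93, R93, R93 ✓
The only D value with inconsistent F is D=J94.

J94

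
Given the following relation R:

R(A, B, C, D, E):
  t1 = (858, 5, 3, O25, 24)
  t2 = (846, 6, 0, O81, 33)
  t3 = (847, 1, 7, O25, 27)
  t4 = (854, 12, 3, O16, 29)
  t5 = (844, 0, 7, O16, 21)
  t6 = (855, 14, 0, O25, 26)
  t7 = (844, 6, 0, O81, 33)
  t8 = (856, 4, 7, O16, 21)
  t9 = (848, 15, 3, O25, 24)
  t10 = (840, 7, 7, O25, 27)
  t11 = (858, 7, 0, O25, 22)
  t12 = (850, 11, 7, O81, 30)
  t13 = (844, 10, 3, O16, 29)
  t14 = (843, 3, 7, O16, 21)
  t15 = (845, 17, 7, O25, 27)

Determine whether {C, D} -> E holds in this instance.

No

(C=3, D=O25): rows 1, 9 → E = 24, 24 ✓
(C=0, D=O81): rows 2, 7 → E = 33, 33 ✓
(C=7, D=O25): rows 3, 10, 15 → E = 27, 27, 27 ✓
(C=3, D=O16): rows 4, 13 → E = 29, 29 ✓
(C=7, D=O16): rows 5, 8, 14 → E = 21, 21, 21 ✓
(C=0, D=O25): rows 6, 11 → E takes values {26, 22} — violation
(C=7, D=O81): row 12 → E = 30 ✓
Two rows agree on {C, D} but differ on E, so {C, D} -> E does not hold.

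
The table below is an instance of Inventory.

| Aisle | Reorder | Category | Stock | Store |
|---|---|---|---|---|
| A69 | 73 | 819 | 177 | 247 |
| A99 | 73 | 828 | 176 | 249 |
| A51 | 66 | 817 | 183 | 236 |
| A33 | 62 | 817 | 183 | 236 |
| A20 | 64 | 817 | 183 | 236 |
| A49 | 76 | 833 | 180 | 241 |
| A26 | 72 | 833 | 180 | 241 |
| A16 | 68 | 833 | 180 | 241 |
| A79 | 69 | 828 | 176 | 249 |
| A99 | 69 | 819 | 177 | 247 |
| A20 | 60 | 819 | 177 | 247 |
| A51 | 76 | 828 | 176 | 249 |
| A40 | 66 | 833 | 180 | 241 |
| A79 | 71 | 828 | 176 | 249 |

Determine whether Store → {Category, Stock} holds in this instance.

Yes

Store=247: 3 rows → {Category,Stock} = (819, 177), (819, 177), (819, 177) ✓
Store=249: 4 rows → {Category,Stock} = (828, 176), (828, 176), (828, 176), (828, 176) ✓
Store=236: 3 rows → {Category,Stock} = (817, 183), (817, 183), (817, 183) ✓
Store=241: 4 rows → {Category,Stock} = (833, 180), (833, 180), (833, 180), (833, 180) ✓
Every Store value is associated with a single {Category, Stock} value, so Store → {Category, Stock} holds.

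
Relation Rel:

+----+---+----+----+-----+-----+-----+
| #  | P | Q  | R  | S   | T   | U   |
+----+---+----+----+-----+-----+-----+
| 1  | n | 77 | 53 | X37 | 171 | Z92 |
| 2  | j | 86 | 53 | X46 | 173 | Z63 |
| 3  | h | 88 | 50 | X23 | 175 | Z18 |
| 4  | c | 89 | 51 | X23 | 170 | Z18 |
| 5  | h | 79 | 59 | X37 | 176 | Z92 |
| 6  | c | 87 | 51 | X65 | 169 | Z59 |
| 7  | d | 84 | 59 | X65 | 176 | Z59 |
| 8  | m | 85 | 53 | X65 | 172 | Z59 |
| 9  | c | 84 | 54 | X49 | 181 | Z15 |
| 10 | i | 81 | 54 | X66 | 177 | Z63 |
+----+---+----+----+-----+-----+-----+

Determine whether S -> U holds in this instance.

Yes

S=X37: rows 1, 5 → U = Z92, Z92 ✓
S=X46: row 2 → U = Z63 ✓
S=X23: rows 3, 4 → U = Z18, Z18 ✓
S=X65: rows 6, 7, 8 → U = Z59, Z59, Z59 ✓
S=X49: row 9 → U = Z15 ✓
S=X66: row 10 → U = Z63 ✓
Every S value is associated with a single U value, so S -> U holds.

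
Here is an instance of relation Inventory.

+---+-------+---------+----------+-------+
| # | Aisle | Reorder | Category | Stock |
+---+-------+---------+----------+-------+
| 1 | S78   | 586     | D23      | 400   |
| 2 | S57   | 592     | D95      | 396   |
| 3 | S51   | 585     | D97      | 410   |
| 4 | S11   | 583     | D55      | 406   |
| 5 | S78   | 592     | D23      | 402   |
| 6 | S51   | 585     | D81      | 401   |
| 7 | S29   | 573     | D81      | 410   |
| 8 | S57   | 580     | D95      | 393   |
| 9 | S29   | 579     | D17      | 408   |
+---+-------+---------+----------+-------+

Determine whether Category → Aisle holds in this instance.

Category=D23: rows 1, 5 → Aisle = S78, S78 ✓
Category=D95: rows 2, 8 → Aisle = S57, S57 ✓
Category=D97: row 3 → Aisle = S51 ✓
Category=D55: row 4 → Aisle = S11 ✓
Category=D81: rows 6, 7 → Aisle takes values {S51, S29} — violation
Category=D17: row 9 → Aisle = S29 ✓
Two rows agree on Category but differ on Aisle, so Category → Aisle does not hold.

No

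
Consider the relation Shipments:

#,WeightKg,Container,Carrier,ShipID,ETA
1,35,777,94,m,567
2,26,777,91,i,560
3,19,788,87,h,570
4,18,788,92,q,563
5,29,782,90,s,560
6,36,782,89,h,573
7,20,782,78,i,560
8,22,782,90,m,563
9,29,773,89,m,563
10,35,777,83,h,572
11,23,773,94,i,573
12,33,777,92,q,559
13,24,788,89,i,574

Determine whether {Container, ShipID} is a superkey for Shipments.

Yes

All 13 rows have distinct {Container, ShipID} values, so {Container, ShipID} → (all attributes) holds and {Container, ShipID} is a superkey.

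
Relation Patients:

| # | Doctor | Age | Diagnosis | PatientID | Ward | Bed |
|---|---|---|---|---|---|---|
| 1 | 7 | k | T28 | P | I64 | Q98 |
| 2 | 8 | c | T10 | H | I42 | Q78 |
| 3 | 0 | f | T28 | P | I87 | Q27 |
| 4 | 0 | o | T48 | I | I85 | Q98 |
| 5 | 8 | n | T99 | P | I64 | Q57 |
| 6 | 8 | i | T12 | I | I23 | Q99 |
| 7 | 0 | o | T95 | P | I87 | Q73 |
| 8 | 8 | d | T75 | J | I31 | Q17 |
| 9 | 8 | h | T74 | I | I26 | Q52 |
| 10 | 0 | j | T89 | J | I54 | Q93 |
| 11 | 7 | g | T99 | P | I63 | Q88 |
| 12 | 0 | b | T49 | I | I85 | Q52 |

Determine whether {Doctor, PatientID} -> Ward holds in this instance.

No

(Doctor=7, PatientID=P): rows 1, 11 → Ward takes values {I64, I63} — violation
(Doctor=8, PatientID=H): row 2 → Ward = I42 ✓
(Doctor=0, PatientID=P): rows 3, 7 → Ward = I87, I87 ✓
(Doctor=0, PatientID=I): rows 4, 12 → Ward = I85, I85 ✓
(Doctor=8, PatientID=P): row 5 → Ward = I64 ✓
(Doctor=8, PatientID=I): rows 6, 9 → Ward takes values {I23, I26} — violation
(Doctor=8, PatientID=J): row 8 → Ward = I31 ✓
(Doctor=0, PatientID=J): row 10 → Ward = I54 ✓
Two rows agree on {Doctor, PatientID} but differ on Ward, so {Doctor, PatientID} -> Ward does not hold.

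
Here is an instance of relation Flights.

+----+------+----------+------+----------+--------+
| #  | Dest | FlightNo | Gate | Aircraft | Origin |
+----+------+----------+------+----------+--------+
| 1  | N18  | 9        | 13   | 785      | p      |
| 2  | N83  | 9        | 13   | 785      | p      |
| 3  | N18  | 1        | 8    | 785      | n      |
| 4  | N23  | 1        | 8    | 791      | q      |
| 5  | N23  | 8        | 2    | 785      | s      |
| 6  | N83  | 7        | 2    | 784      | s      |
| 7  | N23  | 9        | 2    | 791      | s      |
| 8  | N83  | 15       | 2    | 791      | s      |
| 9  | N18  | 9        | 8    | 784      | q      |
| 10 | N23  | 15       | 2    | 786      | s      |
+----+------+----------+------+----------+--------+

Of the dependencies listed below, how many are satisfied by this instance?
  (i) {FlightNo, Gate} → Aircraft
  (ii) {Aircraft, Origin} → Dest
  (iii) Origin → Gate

1

(i) {FlightNo, Gate} → Aircraft: (FlightNo=1, Gate=8): rows 3, 4 → Aircraft takes values {785, 791} — violation; (FlightNo=15, Gate=2): rows 8, 10 → Aircraft takes values {791, 786} — violation — fails.
(ii) {Aircraft, Origin} → Dest: (Aircraft=785, Origin=p): rows 1, 2 → Dest takes values {N18, N83} — violation; (Aircraft=791, Origin=s): rows 7, 8 → Dest takes values {N23, N83} — violation — fails.
(iii) Origin → Gate: every LHS value maps to a single RHS value — holds.
1 of the 3 dependencies holds.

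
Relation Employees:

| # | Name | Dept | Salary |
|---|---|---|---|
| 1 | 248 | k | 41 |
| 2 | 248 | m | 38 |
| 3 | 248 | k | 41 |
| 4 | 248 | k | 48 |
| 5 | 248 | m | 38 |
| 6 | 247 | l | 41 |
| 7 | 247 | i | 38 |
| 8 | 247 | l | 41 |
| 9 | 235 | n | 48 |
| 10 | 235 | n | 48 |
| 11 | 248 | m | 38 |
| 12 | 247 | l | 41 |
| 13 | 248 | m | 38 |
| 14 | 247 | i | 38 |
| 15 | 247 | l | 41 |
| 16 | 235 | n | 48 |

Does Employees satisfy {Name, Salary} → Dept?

(Name=248, Salary=41): rows 1, 3 → Dept = k, k ✓
(Name=248, Salary=38): rows 2, 5, 11, 13 → Dept = m, m, m, m ✓
(Name=248, Salary=48): row 4 → Dept = k ✓
(Name=247, Salary=41): rows 6, 8, 12, 15 → Dept = l, l, l, l ✓
(Name=247, Salary=38): rows 7, 14 → Dept = i, i ✓
(Name=235, Salary=48): rows 9, 10, 16 → Dept = n, n, n ✓
Every {Name, Salary} value is associated with a single Dept value, so {Name, Salary} → Dept holds.

Yes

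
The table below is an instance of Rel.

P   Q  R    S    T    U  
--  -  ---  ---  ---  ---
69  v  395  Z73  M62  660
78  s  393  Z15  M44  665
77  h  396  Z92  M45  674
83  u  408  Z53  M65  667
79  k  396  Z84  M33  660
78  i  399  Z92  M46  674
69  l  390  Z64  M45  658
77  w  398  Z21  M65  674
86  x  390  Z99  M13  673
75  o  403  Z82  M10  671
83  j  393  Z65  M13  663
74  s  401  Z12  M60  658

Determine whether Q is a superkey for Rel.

Two distinct rows share Q=s, so Q does not determine every attribute — not a superkey.

No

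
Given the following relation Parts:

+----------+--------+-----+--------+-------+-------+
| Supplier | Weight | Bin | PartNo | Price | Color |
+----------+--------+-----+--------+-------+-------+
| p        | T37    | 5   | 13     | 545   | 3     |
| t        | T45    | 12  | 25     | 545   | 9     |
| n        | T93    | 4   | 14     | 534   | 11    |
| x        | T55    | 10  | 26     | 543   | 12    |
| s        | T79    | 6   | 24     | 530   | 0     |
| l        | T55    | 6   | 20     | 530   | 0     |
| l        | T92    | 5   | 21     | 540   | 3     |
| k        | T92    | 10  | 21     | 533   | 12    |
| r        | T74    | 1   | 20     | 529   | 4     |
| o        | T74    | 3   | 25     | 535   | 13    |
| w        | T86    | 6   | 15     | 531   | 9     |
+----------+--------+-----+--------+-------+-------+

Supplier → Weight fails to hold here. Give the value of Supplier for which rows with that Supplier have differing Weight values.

Supplier=p: 1 row → Weight = T37 ✓
Supplier=t: 1 row → Weight = T45 ✓
Supplier=n: 1 row → Weight = T93 ✓
Supplier=x: 1 row → Weight = T55 ✓
Supplier=s: 1 row → Weight = T79 ✓
Supplier=l: 2 rows → Weight takes values {T55, T92} — violation
Supplier=k: 1 row → Weight = T92 ✓
Supplier=r: 1 row → Weight = T74 ✓
Supplier=o: 1 row → Weight = T74 ✓
Supplier=w: 1 row → Weight = T86 ✓
The only Supplier value with inconsistent Weight is Supplier=l.

l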